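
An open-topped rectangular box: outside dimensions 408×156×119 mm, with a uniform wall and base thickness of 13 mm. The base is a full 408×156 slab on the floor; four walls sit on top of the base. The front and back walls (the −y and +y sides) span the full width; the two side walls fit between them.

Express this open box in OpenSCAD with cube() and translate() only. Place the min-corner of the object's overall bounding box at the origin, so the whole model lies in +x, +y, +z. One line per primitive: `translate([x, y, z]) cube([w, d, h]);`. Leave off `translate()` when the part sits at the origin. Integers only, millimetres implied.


cube([408, 156, 13]);
translate([0, 0, 13]) cube([408, 13, 106]);
translate([0, 143, 13]) cube([408, 13, 106]);
translate([0, 13, 13]) cube([13, 130, 106]);
translate([395, 13, 13]) cube([13, 130, 106]);


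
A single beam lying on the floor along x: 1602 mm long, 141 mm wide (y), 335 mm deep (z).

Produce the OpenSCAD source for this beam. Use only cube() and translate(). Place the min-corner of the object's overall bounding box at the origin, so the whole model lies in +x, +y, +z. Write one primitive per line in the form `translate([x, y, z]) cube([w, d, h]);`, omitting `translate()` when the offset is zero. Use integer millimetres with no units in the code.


cube([1602, 141, 335]);


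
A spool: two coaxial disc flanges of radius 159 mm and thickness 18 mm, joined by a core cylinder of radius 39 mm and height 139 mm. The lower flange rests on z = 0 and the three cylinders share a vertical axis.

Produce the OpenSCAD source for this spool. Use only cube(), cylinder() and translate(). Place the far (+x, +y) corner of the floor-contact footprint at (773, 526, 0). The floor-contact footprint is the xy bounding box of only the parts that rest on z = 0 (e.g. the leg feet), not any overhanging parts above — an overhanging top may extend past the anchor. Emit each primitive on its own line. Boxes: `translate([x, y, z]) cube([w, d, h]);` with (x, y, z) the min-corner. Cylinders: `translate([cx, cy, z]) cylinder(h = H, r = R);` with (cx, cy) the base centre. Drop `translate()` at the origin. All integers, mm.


translate([614, 367, 0]) cylinder(h = 18, r = 159);
translate([614, 367, 18]) cylinder(h = 139, r = 39);
translate([614, 367, 157]) cylinder(h = 18, r = 159);


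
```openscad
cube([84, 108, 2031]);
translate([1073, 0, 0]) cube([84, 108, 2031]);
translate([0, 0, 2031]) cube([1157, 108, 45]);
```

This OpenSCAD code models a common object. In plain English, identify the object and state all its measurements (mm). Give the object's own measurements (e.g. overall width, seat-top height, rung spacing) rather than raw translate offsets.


A door frame. The clear opening is 989 mm wide and 2031 mm high. Two 84 mm wide jambs, 108 mm deep, stand either side of the opening from the floor to the top of the opening. A 45 mm thick head sits across the top of both jambs, spanning the full outside width of the frame.


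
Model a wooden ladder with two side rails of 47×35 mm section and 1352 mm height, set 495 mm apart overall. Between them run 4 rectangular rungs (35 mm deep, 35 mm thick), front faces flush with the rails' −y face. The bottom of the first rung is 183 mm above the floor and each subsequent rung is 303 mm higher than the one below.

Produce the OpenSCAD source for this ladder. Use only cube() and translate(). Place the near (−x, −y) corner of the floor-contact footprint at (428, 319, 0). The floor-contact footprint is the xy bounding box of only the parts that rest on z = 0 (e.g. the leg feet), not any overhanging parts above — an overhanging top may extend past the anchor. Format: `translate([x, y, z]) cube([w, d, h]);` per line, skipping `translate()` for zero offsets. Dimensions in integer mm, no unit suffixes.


translate([428, 319, 0]) cube([47, 35, 1352]);
translate([876, 319, 0]) cube([47, 35, 1352]);
translate([475, 319, 183]) cube([401, 35, 35]);
translate([475, 319, 486]) cube([401, 35, 35]);
translate([475, 319, 789]) cube([401, 35, 35]);
translate([475, 319, 1092]) cube([401, 35, 35]);


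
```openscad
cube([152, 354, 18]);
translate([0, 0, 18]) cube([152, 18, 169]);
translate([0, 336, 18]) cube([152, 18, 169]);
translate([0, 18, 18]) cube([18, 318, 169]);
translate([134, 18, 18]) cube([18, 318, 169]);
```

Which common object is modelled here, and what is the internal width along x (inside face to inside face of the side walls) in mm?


An open box. The internal width is 116 mm.

A 152×354 base slab with four walls standing on it — an open box. The base is 152 mm wide and the walls are 18 mm thick, so the internal width is 152 − 2 × 18 = 116 mm.


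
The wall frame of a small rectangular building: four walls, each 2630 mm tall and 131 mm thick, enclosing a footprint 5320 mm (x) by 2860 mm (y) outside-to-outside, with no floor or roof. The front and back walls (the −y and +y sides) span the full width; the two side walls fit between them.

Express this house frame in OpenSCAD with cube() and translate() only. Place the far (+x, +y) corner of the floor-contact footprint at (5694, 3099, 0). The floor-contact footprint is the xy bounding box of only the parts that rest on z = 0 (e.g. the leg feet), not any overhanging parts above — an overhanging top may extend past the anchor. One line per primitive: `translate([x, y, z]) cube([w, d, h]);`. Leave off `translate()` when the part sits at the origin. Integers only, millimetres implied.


translate([374, 239, 0]) cube([5320, 131, 2630]);
translate([374, 2968, 0]) cube([5320, 131, 2630]);
translate([374, 370, 0]) cube([131, 2598, 2630]);
translate([5563, 370, 0]) cube([131, 2598, 2630]);


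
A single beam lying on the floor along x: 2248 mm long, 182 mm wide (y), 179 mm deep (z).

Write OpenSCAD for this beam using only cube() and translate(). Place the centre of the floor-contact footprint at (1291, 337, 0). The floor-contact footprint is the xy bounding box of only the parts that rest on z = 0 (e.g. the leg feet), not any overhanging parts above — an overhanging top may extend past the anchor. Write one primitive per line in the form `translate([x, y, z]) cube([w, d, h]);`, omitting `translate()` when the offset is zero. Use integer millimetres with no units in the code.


translate([167, 246, 0]) cube([2248, 182, 179]);


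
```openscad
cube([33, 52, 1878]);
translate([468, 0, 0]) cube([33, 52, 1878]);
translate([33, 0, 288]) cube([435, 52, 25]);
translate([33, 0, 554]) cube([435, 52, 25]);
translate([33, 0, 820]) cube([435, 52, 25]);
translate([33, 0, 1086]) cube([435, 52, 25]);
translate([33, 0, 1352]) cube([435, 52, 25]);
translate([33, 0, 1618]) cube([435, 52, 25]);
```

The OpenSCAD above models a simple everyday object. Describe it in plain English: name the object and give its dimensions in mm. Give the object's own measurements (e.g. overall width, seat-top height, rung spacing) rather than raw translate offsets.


A straight ladder. Two 33×52 mm vertical rails, 1878 mm tall, stand 501 mm apart (outside-to-outside) with their front faces coplanar on the −y side. 6 rungs, each 52 mm deep and 25 mm tall, span between the inner faces of the rails, front faces flush with the rails. The lowest rung's underside is at z = 288 mm and rungs are spaced 266 mm apart (underside to underside).


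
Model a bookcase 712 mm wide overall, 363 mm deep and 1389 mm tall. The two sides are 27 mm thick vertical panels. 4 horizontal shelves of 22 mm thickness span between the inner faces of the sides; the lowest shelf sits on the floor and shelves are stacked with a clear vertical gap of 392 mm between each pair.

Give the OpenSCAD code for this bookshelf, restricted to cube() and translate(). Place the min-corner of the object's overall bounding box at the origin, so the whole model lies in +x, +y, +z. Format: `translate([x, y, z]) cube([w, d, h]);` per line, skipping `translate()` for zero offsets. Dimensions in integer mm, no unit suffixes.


cube([27, 363, 1389]);
translate([685, 0, 0]) cube([27, 363, 1389]);
translate([27, 0, 0]) cube([658, 363, 22]);
translate([27, 0, 414]) cube([658, 363, 22]);
translate([27, 0, 828]) cube([658, 363, 22]);
translate([27, 0, 1242]) cube([658, 363, 22]);


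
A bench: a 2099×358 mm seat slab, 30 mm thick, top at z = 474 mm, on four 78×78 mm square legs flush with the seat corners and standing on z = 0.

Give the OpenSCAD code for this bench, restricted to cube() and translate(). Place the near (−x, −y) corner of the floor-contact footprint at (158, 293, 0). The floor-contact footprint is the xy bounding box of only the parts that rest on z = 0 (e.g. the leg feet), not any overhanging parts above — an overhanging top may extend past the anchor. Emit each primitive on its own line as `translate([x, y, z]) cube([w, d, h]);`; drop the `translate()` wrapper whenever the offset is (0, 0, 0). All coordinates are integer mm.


// leg_h = 474 − 30 = 444
translate([158, 293, 444]) cube([2099, 358, 30]);
translate([158, 293, 0]) cube([78, 78, 444]);
translate([158, 573, 0]) cube([78, 78, 444]);
translate([2179, 293, 0]) cube([78, 78, 444]);
translate([2179, 573, 0]) cube([78, 78, 444]);


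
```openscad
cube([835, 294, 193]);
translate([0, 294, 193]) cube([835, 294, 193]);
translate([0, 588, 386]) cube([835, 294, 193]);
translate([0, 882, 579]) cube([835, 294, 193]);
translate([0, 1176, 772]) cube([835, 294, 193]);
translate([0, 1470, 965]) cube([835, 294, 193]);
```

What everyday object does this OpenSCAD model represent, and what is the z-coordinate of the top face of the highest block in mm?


A staircase. The total rise is 1158 mm.

6 identical blocks, each offset up and back from the previous — a staircase. Each step is 193 mm tall and there are 6 of them, so the total rise is 6 × 193 = 1158 mm.


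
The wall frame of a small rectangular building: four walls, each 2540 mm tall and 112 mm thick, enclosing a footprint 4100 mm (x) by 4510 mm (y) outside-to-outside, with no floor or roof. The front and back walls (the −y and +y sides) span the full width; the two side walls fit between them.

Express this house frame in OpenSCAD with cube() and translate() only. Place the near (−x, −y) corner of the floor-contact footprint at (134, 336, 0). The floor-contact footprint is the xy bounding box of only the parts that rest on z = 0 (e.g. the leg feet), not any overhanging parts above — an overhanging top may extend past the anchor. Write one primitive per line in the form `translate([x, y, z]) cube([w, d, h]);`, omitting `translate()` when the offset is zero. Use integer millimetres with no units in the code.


translate([134, 336, 0]) cube([4100, 112, 2540]);
translate([134, 4734, 0]) cube([4100, 112, 2540]);
translate([134, 448, 0]) cube([112, 4286, 2540]);
translate([4122, 448, 0]) cube([112, 4286, 2540]);


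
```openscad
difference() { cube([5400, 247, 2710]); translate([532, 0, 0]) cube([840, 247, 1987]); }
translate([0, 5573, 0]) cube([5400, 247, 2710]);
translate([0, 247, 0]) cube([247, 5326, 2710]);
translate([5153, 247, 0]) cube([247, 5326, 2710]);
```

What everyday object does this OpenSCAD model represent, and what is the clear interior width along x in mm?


A single room. The interior width is 4906 mm.

Four walls enclosing a rectangle with a door in the front wall — a room. Outside width 5400 minus two 247 mm walls gives 4906 mm.


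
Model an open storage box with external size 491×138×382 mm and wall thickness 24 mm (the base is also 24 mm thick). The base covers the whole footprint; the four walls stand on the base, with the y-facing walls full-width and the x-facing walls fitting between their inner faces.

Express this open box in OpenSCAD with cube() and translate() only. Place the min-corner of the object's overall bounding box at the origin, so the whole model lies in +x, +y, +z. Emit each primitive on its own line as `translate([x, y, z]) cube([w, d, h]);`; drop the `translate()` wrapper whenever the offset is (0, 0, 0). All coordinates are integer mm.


cube([491, 138, 24]);
translate([0, 0, 24]) cube([491, 24, 358]);
translate([0, 114, 24]) cube([491, 24, 358]);
translate([0, 24, 24]) cube([24, 90, 358]);
translate([467, 24, 24]) cube([24, 90, 358]);


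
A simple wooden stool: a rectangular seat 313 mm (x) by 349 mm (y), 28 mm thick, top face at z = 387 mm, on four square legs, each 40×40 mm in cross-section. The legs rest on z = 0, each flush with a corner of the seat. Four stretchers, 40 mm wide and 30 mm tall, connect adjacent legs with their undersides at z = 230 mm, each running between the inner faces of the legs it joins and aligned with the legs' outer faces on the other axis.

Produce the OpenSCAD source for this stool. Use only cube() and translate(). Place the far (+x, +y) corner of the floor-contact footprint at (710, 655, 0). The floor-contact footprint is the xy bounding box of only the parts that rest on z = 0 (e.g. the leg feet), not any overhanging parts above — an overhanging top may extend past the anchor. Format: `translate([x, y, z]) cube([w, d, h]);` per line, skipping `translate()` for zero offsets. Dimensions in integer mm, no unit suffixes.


translate([397, 306, 359]) cube([313, 349, 28]);
translate([397, 306, 0]) cube([40, 40, 359]);
translate([670, 306, 0]) cube([40, 40, 359]);
translate([397, 615, 0]) cube([40, 40, 359]);
translate([670, 615, 0]) cube([40, 40, 359]);
translate([437, 306, 230]) cube([233, 40, 30]);
translate([437, 615, 230]) cube([233, 40, 30]);
translate([397, 346, 230]) cube([40, 269, 30]);
translate([670, 346, 230]) cube([40, 269, 30]);


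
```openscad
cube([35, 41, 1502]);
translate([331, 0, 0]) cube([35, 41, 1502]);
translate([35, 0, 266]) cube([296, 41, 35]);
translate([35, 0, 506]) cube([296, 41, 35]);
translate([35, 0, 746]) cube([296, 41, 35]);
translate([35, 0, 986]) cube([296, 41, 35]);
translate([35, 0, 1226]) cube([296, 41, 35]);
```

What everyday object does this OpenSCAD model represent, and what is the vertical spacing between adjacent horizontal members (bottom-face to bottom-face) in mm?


A ladder. The rung spacing is 240 mm.

Two tall 35×41 posts with 5 short bars between them — a ladder. Adjacent rungs sit at z = 266 and z = 506, so the spacing is 506 − 266 = 240 mm.


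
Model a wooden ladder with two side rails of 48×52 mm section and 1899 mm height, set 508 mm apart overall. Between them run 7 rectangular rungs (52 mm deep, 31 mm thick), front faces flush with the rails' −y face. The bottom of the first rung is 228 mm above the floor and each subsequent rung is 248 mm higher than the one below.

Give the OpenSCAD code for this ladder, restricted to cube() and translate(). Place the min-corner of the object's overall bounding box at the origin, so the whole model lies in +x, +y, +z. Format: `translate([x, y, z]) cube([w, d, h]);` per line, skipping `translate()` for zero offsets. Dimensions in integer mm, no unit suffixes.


cube([48, 52, 1899]);
translate([460, 0, 0]) cube([48, 52, 1899]);
translate([48, 0, 228]) cube([412, 52, 31]);
translate([48, 0, 476]) cube([412, 52, 31]);
translate([48, 0, 724]) cube([412, 52, 31]);
translate([48, 0, 972]) cube([412, 52, 31]);
translate([48, 0, 1220]) cube([412, 52, 31]);
translate([48, 0, 1468]) cube([412, 52, 31]);
translate([48, 0, 1716]) cube([412, 52, 31]);


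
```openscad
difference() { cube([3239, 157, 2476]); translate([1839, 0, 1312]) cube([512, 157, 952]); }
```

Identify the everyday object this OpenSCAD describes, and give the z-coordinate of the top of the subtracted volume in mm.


A wall with a window opening. The window head height is 2264 mm.

A wall with a rectangular opening subtracted — a window. Sill at z = 1312, opening 952 mm tall, so the head is at 1312 + 952 = 2264 mm.


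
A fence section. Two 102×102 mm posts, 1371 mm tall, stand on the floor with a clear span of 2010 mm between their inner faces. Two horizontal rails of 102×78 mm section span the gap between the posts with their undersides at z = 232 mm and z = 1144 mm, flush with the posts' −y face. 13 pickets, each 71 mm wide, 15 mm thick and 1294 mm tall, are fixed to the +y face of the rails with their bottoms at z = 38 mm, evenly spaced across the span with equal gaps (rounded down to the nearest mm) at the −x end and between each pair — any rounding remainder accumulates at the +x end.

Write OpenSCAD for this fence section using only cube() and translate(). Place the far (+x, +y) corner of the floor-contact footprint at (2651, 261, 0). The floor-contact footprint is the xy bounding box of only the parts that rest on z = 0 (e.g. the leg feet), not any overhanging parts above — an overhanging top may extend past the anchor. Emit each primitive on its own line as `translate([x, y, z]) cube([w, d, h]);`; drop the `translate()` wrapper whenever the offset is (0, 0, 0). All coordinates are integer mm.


translate([437, 159, 0]) cube([102, 102, 1371]);
translate([2549, 159, 0]) cube([102, 102, 1371]);
translate([539, 159, 232]) cube([2010, 102, 78]);
translate([539, 159, 1144]) cube([2010, 102, 78]);
translate([616, 261, 38]) cube([71, 15, 1294]);
translate([764, 261, 38]) cube([71, 15, 1294]);
translate([912, 261, 38]) cube([71, 15, 1294]);
translate([1060, 261, 38]) cube([71, 15, 1294]);
translate([1208, 261, 38]) cube([71, 15, 1294]);
translate([1356, 261, 38]) cube([71, 15, 1294]);
translate([1504, 261, 38]) cube([71, 15, 1294]);
translate([1652, 261, 38]) cube([71, 15, 1294]);
translate([1800, 261, 38]) cube([71, 15, 1294]);
translate([1948, 261, 38]) cube([71, 15, 1294]);
translate([2096, 261, 38]) cube([71, 15, 1294]);
translate([2244, 261, 38]) cube([71, 15, 1294]);
translate([2392, 261, 38]) cube([71, 15, 1294]);


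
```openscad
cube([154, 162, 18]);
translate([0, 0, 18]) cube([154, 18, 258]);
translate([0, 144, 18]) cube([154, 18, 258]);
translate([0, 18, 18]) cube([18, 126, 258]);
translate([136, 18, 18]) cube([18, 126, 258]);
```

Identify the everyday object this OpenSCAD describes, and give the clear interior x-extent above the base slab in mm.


An open box. The internal width is 118 mm.

A 154×162 base slab with four walls standing on it — an open box. The base is 154 mm wide and the walls are 18 mm thick, so the internal width is 154 − 2 × 18 = 118 mm.


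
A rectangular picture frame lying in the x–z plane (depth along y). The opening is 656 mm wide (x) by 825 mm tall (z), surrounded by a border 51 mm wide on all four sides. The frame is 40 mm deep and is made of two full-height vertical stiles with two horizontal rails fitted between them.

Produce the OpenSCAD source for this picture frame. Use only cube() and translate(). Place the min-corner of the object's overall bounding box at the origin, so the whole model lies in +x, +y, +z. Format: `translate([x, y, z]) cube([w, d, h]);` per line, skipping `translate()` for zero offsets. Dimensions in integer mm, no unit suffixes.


cube([51, 40, 927]);
translate([707, 0, 0]) cube([51, 40, 927]);
translate([51, 0, 0]) cube([656, 40, 51]);
translate([51, 0, 876]) cube([656, 40, 51]);


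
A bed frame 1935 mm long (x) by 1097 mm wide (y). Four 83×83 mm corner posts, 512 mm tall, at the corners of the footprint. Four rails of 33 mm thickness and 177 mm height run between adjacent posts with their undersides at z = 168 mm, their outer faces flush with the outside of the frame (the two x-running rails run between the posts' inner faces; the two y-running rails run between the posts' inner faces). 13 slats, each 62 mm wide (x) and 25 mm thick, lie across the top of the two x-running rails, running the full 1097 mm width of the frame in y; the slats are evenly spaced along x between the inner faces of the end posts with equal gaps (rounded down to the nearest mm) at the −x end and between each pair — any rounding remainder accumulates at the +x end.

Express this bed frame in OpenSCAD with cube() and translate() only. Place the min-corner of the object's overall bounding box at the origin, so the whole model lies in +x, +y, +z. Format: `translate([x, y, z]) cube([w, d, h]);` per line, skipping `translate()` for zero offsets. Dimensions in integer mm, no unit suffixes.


// slat z = rail_z + rail_h = 168 + 177 = 345
// slat gap = ⌊(1769 − 13·62) / 14⌋ = 68
cube([83, 83, 512]);
translate([0, 1014, 0]) cube([83, 83, 512]);
translate([1852, 0, 0]) cube([83, 83, 512]);
translate([1852, 1014, 0]) cube([83, 83, 512]);
translate([83, 0, 168]) cube([1769, 33, 177]);
translate([83, 1064, 168]) cube([1769, 33, 177]);
translate([0, 83, 168]) cube([33, 931, 177]);
translate([1902, 83, 168]) cube([33, 931, 177]);
translate([151, 0, 345]) cube([62, 1097, 25]);
translate([281, 0, 345]) cube([62, 1097, 25]);
translate([411, 0, 345]) cube([62, 1097, 25]);
translate([541, 0, 345]) cube([62, 1097, 25]);
translate([671, 0, 345]) cube([62, 1097, 25]);
translate([801, 0, 345]) cube([62, 1097, 25]);
translate([931, 0, 345]) cube([62, 1097, 25]);
translate([1061, 0, 345]) cube([62, 1097, 25]);
translate([1191, 0, 345]) cube([62, 1097, 25]);
translate([1321, 0, 345]) cube([62, 1097, 25]);
translate([1451, 0, 345]) cube([62, 1097, 25]);
translate([1581, 0, 345]) cube([62, 1097, 25]);
translate([1711, 0, 345]) cube([62, 1097, 25]);


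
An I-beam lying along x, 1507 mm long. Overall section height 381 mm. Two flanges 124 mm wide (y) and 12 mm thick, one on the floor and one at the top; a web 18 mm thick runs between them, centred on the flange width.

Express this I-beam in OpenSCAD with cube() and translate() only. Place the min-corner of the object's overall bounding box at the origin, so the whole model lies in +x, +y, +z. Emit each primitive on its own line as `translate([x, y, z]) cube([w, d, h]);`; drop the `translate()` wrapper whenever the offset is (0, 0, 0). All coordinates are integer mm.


cube([1507, 124, 12]);
translate([0, 53, 12]) cube([1507, 18, 357]);
translate([0, 0, 369]) cube([1507, 124, 12]);


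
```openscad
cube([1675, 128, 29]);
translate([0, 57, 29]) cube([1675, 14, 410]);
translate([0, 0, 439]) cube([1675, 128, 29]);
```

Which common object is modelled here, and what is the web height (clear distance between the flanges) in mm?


An I-beam. The web height is 410 mm.

Two wide flanges with a thin centred web — an I-beam. Overall 468 mm minus two 29 mm flanges gives a web of 468 − 2·29 = 410 mm.


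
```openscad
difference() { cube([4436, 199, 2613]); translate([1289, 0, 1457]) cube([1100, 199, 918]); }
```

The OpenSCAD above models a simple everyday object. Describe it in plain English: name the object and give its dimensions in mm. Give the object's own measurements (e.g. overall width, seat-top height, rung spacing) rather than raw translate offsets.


A wall 4436 mm long (x), 199 mm thick (y), 2613 mm tall, with a rectangular window opening cut through it. The opening is 1100 mm wide and 918 mm tall; its sill is at z = 1457 mm and its near (−x) edge is 1289 mm from the wall's −x end. The opening passes through the full wall thickness.


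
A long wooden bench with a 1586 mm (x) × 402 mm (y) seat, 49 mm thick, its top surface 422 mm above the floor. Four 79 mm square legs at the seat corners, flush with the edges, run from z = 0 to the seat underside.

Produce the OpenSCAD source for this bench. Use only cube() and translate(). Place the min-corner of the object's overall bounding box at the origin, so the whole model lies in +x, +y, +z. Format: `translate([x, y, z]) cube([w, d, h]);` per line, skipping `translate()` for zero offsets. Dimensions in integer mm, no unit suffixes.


translate([0, 0, 373]) cube([1586, 402, 49]);
cube([79, 79, 373]);
translate([0, 323, 0]) cube([79, 79, 373]);
translate([1507, 0, 0]) cube([79, 79, 373]);
translate([1507, 323, 0]) cube([79, 79, 373]);


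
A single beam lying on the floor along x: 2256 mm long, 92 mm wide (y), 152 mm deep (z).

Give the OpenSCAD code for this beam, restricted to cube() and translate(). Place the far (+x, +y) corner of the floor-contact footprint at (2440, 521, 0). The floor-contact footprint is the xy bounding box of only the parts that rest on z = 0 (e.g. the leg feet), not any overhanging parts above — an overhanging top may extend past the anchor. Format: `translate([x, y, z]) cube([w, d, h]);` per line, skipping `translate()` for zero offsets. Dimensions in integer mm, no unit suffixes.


translate([184, 429, 0]) cube([2256, 92, 152]);


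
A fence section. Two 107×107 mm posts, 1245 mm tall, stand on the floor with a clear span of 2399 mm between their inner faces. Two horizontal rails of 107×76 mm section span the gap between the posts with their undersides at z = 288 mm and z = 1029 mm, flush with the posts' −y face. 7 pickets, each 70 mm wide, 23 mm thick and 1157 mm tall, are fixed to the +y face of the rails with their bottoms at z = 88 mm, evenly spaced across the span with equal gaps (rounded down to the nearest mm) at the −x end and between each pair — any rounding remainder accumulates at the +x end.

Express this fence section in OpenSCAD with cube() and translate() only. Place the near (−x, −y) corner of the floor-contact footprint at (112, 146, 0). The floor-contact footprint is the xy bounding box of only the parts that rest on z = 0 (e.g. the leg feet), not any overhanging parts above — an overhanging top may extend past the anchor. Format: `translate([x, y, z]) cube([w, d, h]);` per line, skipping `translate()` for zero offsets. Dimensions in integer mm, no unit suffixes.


translate([112, 146, 0]) cube([107, 107, 1245]);
translate([2618, 146, 0]) cube([107, 107, 1245]);
translate([219, 146, 288]) cube([2399, 107, 76]);
translate([219, 146, 1029]) cube([2399, 107, 76]);
translate([457, 253, 88]) cube([70, 23, 1157]);
translate([765, 253, 88]) cube([70, 23, 1157]);
translate([1073, 253, 88]) cube([70, 23, 1157]);
translate([1381, 253, 88]) cube([70, 23, 1157]);
translate([1689, 253, 88]) cube([70, 23, 1157]);
translate([1997, 253, 88]) cube([70, 23, 1157]);
translate([2305, 253, 88]) cube([70, 23, 1157]);


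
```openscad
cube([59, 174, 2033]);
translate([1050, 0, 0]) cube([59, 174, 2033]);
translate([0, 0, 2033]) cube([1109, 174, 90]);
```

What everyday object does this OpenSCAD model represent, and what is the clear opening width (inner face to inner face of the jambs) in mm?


A door frame. The clear opening width is 991 mm.

Two 2033 mm tall posts with a header on top — a door frame. The left jamb is 59 mm wide at x = 0; the right jamb starts at x = 1050. The clear opening is 1050 − 59 = 991 mm.


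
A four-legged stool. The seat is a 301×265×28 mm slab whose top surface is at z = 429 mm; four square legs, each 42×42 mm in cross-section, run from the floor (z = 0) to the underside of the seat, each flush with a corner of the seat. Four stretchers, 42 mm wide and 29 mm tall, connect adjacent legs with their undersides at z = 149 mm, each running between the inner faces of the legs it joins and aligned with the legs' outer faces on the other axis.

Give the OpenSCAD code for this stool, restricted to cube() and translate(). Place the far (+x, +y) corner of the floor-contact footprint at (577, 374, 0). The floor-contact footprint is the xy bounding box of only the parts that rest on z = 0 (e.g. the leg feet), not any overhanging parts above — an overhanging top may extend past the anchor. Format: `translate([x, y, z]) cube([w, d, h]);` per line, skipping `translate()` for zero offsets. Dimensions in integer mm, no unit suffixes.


// leg_h = 429 - 28 = 401
// stretcher span = 301 - 2*42 = 217
translate([276, 109, 401]) cube([301, 265, 28]);
translate([276, 109, 0]) cube([42, 42, 401]);
translate([535, 109, 0]) cube([42, 42, 401]);
translate([276, 332, 0]) cube([42, 42, 401]);
translate([535, 332, 0]) cube([42, 42, 401]);
translate([318, 109, 149]) cube([217, 42, 29]);
translate([318, 332, 149]) cube([217, 42, 29]);
translate([276, 151, 149]) cube([42, 181, 29]);
translate([535, 151, 149]) cube([42, 181, 29]);


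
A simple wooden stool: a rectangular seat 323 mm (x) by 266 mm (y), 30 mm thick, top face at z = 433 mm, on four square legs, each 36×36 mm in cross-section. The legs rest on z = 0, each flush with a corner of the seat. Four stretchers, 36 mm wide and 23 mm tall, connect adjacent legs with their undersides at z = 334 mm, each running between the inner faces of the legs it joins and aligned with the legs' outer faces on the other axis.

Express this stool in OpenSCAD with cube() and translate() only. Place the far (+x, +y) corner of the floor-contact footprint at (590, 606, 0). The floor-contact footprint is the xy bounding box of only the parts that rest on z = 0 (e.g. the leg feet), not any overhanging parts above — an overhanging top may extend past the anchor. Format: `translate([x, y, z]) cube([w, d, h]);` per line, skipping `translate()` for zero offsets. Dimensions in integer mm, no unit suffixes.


// leg_h = 433 - 30 = 403
// stretcher span = 323 - 2*36 = 251
translate([267, 340, 403]) cube([323, 266, 30]);
translate([267, 340, 0]) cube([36, 36, 403]);
translate([554, 340, 0]) cube([36, 36, 403]);
translate([267, 570, 0]) cube([36, 36, 403]);
translate([554, 570, 0]) cube([36, 36, 403]);
translate([303, 340, 334]) cube([251, 36, 23]);
translate([303, 570, 334]) cube([251, 36, 23]);
translate([267, 376, 334]) cube([36, 194, 23]);
translate([554, 376, 334]) cube([36, 194, 23]);


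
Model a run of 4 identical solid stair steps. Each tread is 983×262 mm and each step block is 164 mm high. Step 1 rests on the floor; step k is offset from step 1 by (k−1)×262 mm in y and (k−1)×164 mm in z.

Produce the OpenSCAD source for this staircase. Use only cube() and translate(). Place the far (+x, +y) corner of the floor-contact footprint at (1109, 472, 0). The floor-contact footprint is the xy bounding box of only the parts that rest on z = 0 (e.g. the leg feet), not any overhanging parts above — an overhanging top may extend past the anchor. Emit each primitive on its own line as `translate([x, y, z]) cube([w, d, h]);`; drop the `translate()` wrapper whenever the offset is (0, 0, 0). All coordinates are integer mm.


translate([126, 210, 0]) cube([983, 262, 164]);
translate([126, 472, 164]) cube([983, 262, 164]);
translate([126, 734, 328]) cube([983, 262, 164]);
translate([126, 996, 492]) cube([983, 262, 164]);


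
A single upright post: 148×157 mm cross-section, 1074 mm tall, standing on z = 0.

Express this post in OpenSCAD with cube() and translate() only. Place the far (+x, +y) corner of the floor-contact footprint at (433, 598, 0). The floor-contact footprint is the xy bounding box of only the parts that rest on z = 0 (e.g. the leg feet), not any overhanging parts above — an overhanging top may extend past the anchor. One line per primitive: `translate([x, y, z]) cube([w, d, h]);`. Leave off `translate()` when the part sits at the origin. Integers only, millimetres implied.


translate([285, 441, 0]) cube([148, 157, 1074]);


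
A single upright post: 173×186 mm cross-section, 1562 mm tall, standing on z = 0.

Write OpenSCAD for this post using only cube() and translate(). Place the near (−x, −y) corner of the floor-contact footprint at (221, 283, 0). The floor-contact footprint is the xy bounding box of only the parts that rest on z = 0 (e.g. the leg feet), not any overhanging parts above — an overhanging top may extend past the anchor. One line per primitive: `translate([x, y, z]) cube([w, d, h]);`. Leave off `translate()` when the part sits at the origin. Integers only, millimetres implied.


translate([221, 283, 0]) cube([173, 186, 1562]);


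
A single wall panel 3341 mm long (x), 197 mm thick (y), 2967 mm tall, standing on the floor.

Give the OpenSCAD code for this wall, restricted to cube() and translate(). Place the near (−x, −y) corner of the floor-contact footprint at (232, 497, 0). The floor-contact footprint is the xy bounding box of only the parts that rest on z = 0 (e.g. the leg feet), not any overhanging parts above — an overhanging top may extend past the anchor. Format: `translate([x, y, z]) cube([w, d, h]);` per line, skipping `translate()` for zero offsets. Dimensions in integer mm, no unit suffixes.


translate([232, 497, 0]) cube([3341, 197, 2967]);


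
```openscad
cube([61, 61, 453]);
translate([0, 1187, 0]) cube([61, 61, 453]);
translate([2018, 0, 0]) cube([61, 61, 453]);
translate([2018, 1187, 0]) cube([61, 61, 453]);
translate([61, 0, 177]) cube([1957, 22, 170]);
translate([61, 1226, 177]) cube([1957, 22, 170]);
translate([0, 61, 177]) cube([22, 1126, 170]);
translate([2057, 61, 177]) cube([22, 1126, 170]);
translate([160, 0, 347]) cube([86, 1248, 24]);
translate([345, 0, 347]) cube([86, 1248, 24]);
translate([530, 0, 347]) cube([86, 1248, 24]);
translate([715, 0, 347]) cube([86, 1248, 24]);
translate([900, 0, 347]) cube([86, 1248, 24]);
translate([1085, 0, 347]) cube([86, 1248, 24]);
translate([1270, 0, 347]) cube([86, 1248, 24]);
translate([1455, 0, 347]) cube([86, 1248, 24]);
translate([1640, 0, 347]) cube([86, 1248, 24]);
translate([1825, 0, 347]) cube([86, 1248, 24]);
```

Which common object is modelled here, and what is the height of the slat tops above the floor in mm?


A bed frame. The slat-top height is 371 mm.

Four posts, four rails, and a row of slats — a bed frame. Slats sit on the rails at z = 177 + 170 = 347; with slat thickness 24, the top is 371 mm.


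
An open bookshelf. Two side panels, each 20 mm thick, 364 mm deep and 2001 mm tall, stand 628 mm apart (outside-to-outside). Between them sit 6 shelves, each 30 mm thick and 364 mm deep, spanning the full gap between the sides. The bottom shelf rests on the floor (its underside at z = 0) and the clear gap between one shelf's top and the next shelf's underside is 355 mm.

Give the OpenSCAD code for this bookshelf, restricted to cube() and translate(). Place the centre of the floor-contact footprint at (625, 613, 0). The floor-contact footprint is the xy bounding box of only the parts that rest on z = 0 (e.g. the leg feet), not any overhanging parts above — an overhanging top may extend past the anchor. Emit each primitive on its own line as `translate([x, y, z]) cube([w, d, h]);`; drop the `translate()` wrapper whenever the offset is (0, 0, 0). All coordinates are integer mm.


translate([311, 431, 0]) cube([20, 364, 2001]);
translate([919, 431, 0]) cube([20, 364, 2001]);
translate([331, 431, 0]) cube([588, 364, 30]);
translate([331, 431, 385]) cube([588, 364, 30]);
translate([331, 431, 770]) cube([588, 364, 30]);
translate([331, 431, 1155]) cube([588, 364, 30]);
translate([331, 431, 1540]) cube([588, 364, 30]);
translate([331, 431, 1925]) cube([588, 364, 30]);


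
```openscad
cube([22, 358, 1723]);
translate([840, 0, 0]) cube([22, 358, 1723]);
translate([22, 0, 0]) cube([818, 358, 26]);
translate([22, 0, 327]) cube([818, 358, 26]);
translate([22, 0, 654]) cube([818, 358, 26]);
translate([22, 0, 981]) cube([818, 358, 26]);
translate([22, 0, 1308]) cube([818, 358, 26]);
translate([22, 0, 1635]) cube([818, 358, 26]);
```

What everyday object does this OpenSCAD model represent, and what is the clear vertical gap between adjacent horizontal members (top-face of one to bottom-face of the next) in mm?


A bookshelf. The clear shelf gap is 301 mm.

Two tall side panels with 6 horizontal boards between them — a bookshelf. The first two shelf undersides are at z = 0 and z = 327; with shelf thickness 26, the clear gap is 327 − 0 − 26 = 301 mm.


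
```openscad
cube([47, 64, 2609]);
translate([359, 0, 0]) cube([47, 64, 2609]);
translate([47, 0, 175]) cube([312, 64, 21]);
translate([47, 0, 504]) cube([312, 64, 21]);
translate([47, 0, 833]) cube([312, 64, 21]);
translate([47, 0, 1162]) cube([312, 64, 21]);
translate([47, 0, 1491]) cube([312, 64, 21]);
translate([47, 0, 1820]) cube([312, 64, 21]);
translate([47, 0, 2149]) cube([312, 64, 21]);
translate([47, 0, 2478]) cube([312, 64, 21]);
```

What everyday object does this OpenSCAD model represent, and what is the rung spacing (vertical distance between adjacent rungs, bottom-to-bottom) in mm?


A ladder. The rung spacing is 329 mm.

Two tall 47×64 posts with 8 short bars between them — a ladder. Adjacent rungs sit at z = 175 and z = 504, so the spacing is 504 − 175 = 329 mm.


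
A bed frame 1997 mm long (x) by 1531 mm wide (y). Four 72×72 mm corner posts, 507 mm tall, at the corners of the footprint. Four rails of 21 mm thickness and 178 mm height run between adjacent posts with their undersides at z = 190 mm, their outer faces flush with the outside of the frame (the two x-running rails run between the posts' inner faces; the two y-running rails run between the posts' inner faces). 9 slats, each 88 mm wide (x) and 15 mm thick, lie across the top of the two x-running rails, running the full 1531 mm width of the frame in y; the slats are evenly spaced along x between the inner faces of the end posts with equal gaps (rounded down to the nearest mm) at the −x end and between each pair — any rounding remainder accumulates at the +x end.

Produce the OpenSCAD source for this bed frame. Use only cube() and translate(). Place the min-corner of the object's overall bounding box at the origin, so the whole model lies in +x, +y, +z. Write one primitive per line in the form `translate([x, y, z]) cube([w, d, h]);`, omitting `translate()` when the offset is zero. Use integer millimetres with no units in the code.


// slat z = rail_z + rail_h = 190 + 178 = 368
// slat gap = ⌊(1853 − 9·88) / 10⌋ = 106
cube([72, 72, 507]);
translate([0, 1459, 0]) cube([72, 72, 507]);
translate([1925, 0, 0]) cube([72, 72, 507]);
translate([1925, 1459, 0]) cube([72, 72, 507]);
translate([72, 0, 190]) cube([1853, 21, 178]);
translate([72, 1510, 190]) cube([1853, 21, 178]);
translate([0, 72, 190]) cube([21, 1387, 178]);
translate([1976, 72, 190]) cube([21, 1387, 178]);
translate([178, 0, 368]) cube([88, 1531, 15]);
translate([372, 0, 368]) cube([88, 1531, 15]);
translate([566, 0, 368]) cube([88, 1531, 15]);
translate([760, 0, 368]) cube([88, 1531, 15]);
translate([954, 0, 368]) cube([88, 1531, 15]);
translate([1148, 0, 368]) cube([88, 1531, 15]);
translate([1342, 0, 368]) cube([88, 1531, 15]);
translate([1536, 0, 368]) cube([88, 1531, 15]);
translate([1730, 0, 368]) cube([88, 1531, 15]);


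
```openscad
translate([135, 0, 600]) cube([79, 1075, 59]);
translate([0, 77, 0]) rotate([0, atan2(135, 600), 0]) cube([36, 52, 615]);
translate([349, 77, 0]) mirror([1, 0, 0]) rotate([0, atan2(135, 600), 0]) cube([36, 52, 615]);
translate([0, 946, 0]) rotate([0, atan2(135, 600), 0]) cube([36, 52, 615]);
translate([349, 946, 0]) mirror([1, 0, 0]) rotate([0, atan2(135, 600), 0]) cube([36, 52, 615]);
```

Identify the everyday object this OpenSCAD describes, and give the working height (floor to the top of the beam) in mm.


A sawhorse. The overall height is 659 mm.

A beam across two mirrored pairs of raked legs — a sawhorse. The beam's underside is at z = 600 (matching the legs' vertical rise in atan2(135, 600)) and the beam is 59 mm tall, so its top is at 600 + 59 = 659 mm. The raked legs top out at the beam's underside, so that is the highest point.


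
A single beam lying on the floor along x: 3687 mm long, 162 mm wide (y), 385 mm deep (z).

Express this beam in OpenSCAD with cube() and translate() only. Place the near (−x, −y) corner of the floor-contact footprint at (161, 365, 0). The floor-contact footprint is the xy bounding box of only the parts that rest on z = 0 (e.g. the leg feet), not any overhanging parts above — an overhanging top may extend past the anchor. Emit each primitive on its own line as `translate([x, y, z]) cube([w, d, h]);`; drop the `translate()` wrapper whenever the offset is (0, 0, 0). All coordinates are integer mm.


translate([161, 365, 0]) cube([3687, 162, 385]);


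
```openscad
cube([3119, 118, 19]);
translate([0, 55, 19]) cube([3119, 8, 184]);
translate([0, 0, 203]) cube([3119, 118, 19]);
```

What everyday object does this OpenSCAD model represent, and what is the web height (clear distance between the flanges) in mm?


An I-beam. The web height is 184 mm.

Two wide flanges with a thin centred web — an I-beam. Overall 222 mm minus two 19 mm flanges gives a web of 222 − 2·19 = 184 mm.


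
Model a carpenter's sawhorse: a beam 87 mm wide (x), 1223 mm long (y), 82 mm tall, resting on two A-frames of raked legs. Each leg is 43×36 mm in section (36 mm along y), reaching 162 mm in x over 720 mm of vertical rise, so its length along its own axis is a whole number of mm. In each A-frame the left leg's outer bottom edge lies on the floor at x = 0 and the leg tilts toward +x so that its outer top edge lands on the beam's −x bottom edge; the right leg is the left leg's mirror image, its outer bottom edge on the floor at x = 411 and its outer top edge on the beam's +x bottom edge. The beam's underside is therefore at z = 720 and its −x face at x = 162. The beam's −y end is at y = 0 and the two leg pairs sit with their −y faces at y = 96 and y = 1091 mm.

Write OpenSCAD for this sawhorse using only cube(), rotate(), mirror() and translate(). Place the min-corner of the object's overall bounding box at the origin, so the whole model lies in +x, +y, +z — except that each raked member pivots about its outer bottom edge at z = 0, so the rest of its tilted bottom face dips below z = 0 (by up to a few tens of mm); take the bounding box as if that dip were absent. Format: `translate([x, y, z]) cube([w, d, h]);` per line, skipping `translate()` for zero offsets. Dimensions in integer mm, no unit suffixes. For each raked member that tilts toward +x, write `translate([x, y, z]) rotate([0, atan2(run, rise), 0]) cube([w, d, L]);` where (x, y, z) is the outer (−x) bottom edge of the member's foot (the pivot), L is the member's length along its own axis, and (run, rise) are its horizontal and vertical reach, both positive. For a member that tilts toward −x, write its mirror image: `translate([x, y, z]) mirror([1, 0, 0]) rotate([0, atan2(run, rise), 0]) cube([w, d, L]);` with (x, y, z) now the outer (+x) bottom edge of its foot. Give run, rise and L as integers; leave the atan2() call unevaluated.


// leg length = √(162² + 720²) = 738
// right-leg outer foot x = 2·162 + 87 = 411
// beam min-corner = (162, 0, 720)
translate([162, 0, 720]) cube([87, 1223, 82]);
translate([0, 96, 0]) rotate([0, atan2(162, 720), 0]) cube([43, 36, 738]);
translate([411, 96, 0]) mirror([1, 0, 0]) rotate([0, atan2(162, 720), 0]) cube([43, 36, 738]);
translate([0, 1091, 0]) rotate([0, atan2(162, 720), 0]) cube([43, 36, 738]);
translate([411, 1091, 0]) mirror([1, 0, 0]) rotate([0, atan2(162, 720), 0]) cube([43, 36, 738]);
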